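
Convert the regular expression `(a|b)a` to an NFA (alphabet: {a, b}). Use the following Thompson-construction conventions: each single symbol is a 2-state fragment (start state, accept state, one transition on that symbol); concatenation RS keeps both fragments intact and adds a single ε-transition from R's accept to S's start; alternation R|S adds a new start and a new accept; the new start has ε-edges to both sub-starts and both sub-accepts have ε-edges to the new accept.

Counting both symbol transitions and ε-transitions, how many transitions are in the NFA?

8

Per subexpression:
Each of the 3 symbol leaves contributes 1 transition (1 symbol, 0 ε).
  a|b = 6 transitions (2 symbol, 4 ε)
  (a|b)a = 8 transitions (3 symbol, 5 ε)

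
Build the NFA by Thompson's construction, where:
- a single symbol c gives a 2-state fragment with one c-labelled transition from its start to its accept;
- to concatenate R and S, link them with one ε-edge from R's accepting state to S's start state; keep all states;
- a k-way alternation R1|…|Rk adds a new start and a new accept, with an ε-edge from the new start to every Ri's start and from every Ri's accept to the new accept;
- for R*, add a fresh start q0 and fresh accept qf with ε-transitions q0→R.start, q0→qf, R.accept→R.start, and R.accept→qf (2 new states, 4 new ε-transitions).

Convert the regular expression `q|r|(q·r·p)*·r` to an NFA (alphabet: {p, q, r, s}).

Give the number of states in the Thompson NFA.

16

Bottom-up over the parse tree:
Each of the 6 symbol leaves contributes a 2-state fragment.
  q·r·p : 6 states
  (q·r·p)* : 8 states
  (q·r·p)*·r : 10 states
  q|r|(q·r·p)*·r : 16 states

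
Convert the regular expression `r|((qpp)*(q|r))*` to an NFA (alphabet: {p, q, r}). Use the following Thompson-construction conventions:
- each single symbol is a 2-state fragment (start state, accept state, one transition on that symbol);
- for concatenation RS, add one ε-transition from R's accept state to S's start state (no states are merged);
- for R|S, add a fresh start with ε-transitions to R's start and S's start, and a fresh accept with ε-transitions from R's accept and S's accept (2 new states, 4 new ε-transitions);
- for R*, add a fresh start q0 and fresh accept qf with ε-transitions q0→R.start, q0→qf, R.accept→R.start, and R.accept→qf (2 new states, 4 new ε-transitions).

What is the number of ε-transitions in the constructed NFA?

19

Bottom-up over the parse tree:
Each of the 6 symbol leaves contributes 0 ε-transitions.
  qpp = 2 ε-transitions
  (qpp)* = 6 ε-transitions
  q|r = 4 ε-transitions
  (qpp)*(q|r) = 11 ε-transitions
  ((qpp)*(q|r))* = 15 ε-transitions
  r|((qpp)*(q|r))* = 19 ε-transitions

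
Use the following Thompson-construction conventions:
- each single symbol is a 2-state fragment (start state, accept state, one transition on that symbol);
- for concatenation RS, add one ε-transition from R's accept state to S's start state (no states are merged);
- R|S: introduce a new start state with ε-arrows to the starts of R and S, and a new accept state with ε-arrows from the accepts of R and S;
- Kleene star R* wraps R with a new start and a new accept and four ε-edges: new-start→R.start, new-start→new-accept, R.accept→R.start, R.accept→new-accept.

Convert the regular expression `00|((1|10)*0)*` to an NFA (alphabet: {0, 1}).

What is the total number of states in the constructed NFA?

Building bottom-up:
Each of the 6 symbol leaves contributes a 2-state fragment.
  00 = 4 states
  10 = 4 states
  1|10 = 8 states
  (1|10)* = 10 states
  (1|10)*0 = 12 states
  ((1|10)*0)* = 14 states
  00|((1|10)*0)* = 20 states

20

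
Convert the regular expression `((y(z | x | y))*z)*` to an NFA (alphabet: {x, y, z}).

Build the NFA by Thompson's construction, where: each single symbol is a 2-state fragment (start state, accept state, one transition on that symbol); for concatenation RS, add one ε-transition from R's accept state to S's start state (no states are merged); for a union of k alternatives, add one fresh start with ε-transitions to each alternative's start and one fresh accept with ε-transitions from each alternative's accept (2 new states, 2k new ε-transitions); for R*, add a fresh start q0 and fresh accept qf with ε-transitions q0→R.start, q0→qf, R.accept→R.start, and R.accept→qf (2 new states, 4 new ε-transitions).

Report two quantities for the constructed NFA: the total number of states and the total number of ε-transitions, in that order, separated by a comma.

16, 16

By structural recursion:
Each of the 5 symbol leaves contributes 2 states and 0 ε-transitions.
  z | x | y : 8 states, 6 ε-transitions
  y(z | x | y) : 10 states, 7 ε-transitions
  (y(z | x | y))* : 12 states, 11 ε-transitions
  (y(z | x | y))*z : 14 states, 12 ε-transitions
  ((y(z | x | y))*z)* : 16 states, 16 ε-transitions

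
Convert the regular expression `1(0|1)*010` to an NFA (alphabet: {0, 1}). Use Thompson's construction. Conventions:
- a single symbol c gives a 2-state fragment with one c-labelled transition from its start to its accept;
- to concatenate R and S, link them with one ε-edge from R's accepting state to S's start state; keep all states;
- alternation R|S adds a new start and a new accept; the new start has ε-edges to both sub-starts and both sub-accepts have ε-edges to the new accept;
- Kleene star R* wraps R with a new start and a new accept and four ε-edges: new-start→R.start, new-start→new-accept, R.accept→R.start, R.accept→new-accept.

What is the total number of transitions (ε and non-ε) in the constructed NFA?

Building bottom-up:
Each of the 6 symbol leaves contributes 1 transition (1 symbol, 0 ε).
  0|1 = 6 transitions (2 symbol, 4 ε)
  (0|1)* = 10 transitions (2 symbol, 8 ε)
  1(0|1)*010 = 18 transitions (6 symbol, 12 ε)

18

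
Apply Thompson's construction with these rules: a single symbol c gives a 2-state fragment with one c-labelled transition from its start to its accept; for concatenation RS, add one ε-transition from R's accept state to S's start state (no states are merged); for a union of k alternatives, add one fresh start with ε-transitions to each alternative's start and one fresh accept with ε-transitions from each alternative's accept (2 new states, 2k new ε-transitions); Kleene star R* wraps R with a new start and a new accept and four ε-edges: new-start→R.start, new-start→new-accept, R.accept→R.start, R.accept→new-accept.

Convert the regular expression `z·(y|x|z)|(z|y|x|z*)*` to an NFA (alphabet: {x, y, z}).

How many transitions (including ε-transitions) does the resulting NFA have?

35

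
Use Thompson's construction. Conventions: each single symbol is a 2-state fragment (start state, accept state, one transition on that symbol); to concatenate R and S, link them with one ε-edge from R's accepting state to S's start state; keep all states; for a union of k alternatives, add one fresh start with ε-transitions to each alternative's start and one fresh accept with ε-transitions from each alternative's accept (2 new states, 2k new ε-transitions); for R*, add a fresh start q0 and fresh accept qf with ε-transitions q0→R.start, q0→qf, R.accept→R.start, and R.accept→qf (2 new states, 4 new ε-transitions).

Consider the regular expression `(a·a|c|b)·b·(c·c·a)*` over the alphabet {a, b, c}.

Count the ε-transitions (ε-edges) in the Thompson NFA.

15

Per subexpression:
Each of the 8 symbol leaves contributes 0 ε-transitions.
  a·a = 1 ε-transition
  a·a|c|b = 7 ε-transitions
  c·c·a = 2 ε-transitions
  (c·c·a)* = 6 ε-transitions
  (a·a|c|b)·b·(c·c·a)* = 15 ε-transitions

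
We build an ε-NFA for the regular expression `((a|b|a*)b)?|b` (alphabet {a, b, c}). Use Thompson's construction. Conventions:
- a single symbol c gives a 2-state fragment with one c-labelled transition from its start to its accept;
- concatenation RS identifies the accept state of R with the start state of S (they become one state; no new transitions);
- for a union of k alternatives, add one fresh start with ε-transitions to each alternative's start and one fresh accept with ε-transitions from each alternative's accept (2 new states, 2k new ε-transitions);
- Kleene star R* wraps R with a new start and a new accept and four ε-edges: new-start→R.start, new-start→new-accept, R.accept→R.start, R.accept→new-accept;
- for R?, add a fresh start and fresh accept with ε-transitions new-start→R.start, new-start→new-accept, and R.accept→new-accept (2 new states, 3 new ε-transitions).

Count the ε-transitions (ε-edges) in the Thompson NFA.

17

Building bottom-up:
Each of the 5 symbol leaves contributes 0 ε-transitions.
  a* → 4 ε-transitions
  a|b|a* → 10 ε-transitions
  (a|b|a*)b → 10 ε-transitions
  ((a|b|a*)b)? → 13 ε-transitions
  ((a|b|a*)b)?|b → 17 ε-transitions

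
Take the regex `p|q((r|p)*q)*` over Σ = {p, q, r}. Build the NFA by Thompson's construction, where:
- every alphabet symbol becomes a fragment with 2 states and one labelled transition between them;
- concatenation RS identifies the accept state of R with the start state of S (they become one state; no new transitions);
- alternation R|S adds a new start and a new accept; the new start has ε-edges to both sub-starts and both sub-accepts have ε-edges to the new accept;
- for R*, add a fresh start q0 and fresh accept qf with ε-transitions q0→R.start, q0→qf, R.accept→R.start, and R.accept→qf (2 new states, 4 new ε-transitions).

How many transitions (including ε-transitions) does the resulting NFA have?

21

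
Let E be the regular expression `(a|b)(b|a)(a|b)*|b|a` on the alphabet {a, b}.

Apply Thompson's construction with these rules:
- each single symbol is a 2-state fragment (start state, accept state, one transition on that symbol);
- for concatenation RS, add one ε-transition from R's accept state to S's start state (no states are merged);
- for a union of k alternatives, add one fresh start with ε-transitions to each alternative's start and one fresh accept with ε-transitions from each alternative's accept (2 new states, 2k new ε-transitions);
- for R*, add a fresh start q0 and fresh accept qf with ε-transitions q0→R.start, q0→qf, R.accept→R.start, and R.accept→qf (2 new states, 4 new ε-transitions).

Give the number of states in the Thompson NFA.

26

Building bottom-up:
Each of the 8 symbol leaves contributes a 2-state fragment.
  a|b : 6 states
  b|a : 6 states
  a|b : 6 states
  (a|b)* : 8 states
  (a|b)(b|a)(a|b)* : 20 states
  (a|b)(b|a)(a|b)*|b|a : 26 states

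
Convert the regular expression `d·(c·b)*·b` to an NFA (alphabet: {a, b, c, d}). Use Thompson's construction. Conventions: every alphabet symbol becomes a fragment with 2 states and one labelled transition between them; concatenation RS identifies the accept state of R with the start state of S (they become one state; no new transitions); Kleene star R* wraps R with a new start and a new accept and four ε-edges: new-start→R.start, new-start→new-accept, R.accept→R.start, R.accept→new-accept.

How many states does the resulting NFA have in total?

7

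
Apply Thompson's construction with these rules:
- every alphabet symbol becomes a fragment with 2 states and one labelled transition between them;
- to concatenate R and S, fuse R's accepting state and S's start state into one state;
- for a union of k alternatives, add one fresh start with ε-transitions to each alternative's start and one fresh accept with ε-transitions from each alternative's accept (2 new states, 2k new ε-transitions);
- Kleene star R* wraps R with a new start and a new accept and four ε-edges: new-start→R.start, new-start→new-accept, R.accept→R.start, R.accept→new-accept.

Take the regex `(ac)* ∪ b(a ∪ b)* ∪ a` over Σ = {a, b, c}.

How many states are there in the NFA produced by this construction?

Recursing over subexpressions:
Each of the 6 symbol leaves contributes a 2-state fragment.
  ac : 3 states
  (ac)* : 5 states
  a ∪ b : 6 states
  (a ∪ b)* : 8 states
  b(a ∪ b)* : 9 states
  (ac)* ∪ b(a ∪ b)* ∪ a : 18 states

18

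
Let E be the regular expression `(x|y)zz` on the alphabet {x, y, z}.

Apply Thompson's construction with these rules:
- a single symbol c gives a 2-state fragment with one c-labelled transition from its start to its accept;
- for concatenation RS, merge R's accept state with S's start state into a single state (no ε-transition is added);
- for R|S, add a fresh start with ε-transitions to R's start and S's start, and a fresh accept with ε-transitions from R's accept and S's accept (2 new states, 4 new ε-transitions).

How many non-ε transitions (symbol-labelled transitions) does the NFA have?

Per subexpression:
Each of the 4 symbol leaves contributes exactly 1 symbol transition.
  x|y — 2 symbol transitions
  (x|y)zz — 4 symbol transitions

4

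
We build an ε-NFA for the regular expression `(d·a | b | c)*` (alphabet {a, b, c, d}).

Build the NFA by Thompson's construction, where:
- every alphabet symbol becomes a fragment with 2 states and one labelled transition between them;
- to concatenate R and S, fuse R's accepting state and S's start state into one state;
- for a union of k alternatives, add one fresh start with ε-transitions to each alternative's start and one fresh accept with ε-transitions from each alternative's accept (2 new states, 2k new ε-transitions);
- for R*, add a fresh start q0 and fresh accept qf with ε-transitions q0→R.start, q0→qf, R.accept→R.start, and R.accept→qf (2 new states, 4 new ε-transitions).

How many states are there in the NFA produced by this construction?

11

Building bottom-up:
Each of the 4 symbol leaves contributes a 2-state fragment.
  d·a = 3 states
  d·a | b | c = 9 states
  (d·a | b | c)* = 11 states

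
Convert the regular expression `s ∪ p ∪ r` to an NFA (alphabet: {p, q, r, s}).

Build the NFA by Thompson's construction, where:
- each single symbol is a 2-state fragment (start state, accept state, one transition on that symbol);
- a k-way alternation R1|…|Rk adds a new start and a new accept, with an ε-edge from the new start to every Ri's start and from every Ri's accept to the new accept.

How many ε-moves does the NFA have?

6

Per subexpression:
Each of the 3 symbol leaves contributes 0 ε-transitions.
  s ∪ p ∪ r = 6 ε-transitions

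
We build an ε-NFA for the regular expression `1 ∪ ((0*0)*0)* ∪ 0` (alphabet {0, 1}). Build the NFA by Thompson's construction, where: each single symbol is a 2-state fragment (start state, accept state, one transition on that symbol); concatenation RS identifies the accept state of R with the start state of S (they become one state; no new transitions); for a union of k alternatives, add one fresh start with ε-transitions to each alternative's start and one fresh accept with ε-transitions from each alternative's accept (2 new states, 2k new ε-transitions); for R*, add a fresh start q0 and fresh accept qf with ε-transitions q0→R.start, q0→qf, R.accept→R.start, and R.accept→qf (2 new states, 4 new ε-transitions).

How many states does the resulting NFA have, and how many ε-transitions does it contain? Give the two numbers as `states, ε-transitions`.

16, 18

Bottom-up over the parse tree:
Each of the 5 symbol leaves contributes 2 states and 0 ε-transitions.
  0* = 4 states, 4 ε-transitions
  0*0 = 5 states, 4 ε-transitions
  (0*0)* = 7 states, 8 ε-transitions
  (0*0)*0 = 8 states, 8 ε-transitions
  ((0*0)*0)* = 10 states, 12 ε-transitions
  1 ∪ ((0*0)*0)* ∪ 0 = 16 states, 18 ε-transitions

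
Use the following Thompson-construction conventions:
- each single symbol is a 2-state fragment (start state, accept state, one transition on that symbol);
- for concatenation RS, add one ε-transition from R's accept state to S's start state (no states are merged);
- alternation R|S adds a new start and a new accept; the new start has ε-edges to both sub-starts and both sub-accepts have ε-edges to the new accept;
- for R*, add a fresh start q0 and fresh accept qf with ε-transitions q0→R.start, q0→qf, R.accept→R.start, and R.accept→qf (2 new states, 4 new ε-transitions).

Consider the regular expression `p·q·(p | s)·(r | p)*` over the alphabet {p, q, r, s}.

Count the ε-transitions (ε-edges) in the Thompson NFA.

15

Building bottom-up:
Each of the 6 symbol leaves contributes 0 ε-transitions.
  p | s : 4 ε-transitions
  r | p : 4 ε-transitions
  (r | p)* : 8 ε-transitions
  p·q·(p | s)·(r | p)* : 15 ε-transitions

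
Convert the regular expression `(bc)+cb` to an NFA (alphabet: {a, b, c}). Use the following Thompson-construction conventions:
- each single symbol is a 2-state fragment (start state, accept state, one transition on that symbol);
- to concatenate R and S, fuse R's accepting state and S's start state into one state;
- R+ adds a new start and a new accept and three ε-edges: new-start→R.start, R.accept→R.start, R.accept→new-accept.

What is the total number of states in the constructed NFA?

7

Recursing over subexpressions:
Each of the 4 symbol leaves contributes a 2-state fragment.
  bc : 3 states
  (bc)+ : 5 states
  (bc)+cb : 7 states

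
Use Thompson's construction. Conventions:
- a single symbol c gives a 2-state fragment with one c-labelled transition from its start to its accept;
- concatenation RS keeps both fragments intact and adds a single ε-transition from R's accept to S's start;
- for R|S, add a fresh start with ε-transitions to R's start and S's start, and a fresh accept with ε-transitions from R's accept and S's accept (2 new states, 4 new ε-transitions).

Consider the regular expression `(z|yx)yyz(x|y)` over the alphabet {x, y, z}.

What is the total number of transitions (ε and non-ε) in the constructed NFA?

Recursing over subexpressions:
Each of the 8 symbol leaves contributes 1 transition (1 symbol, 0 ε).
  yx : 3 transitions (2 symbol, 1 ε)
  z|yx : 8 transitions (3 symbol, 5 ε)
  x|y : 6 transitions (2 symbol, 4 ε)
  (z|yx)yyz(x|y) : 21 transitions (8 symbol, 13 ε)

21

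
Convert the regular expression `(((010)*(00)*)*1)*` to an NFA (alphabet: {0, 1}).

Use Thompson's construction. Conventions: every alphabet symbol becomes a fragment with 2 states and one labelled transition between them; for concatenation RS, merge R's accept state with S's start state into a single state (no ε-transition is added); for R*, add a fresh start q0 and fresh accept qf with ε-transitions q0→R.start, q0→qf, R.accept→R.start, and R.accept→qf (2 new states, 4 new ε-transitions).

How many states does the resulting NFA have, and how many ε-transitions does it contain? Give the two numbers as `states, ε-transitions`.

Per subexpression:
Each of the 6 symbol leaves contributes 2 states and 0 ε-transitions.
  010 → 4 states, 0 ε-transitions
  (010)* → 6 states, 4 ε-transitions
  00 → 3 states, 0 ε-transitions
  (00)* → 5 states, 4 ε-transitions
  (010)*(00)* → 10 states, 8 ε-transitions
  ((010)*(00)*)* → 12 states, 12 ε-transitions
  ((010)*(00)*)*1 → 13 states, 12 ε-transitions
  (((010)*(00)*)*1)* → 15 states, 16 ε-transitions

15, 16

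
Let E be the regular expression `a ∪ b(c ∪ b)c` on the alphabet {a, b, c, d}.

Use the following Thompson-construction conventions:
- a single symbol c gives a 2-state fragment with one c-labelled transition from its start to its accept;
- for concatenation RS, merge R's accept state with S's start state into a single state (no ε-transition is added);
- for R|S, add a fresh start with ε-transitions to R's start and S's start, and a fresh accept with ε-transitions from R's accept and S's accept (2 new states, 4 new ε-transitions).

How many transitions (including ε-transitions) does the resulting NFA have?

13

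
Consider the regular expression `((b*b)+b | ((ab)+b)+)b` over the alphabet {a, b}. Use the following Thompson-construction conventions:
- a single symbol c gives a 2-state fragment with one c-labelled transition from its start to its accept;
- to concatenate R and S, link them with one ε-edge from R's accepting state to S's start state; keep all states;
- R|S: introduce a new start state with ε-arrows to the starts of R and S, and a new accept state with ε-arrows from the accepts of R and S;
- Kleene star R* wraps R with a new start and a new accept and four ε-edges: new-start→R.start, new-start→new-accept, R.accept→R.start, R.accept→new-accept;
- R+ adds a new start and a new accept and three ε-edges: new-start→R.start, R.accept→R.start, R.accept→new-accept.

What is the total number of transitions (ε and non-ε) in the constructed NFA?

29

Bottom-up over the parse tree:
Each of the 7 symbol leaves contributes 1 transition (1 symbol, 0 ε).
  b* → 5 transitions (1 symbol, 4 ε)
  b*b → 7 transitions (2 symbol, 5 ε)
  (b*b)+ → 10 transitions (2 symbol, 8 ε)
  (b*b)+b → 12 transitions (3 symbol, 9 ε)
  ab → 3 transitions (2 symbol, 1 ε)
  (ab)+ → 6 transitions (2 symbol, 4 ε)
  (ab)+b → 8 transitions (3 symbol, 5 ε)
  ((ab)+b)+ → 11 transitions (3 symbol, 8 ε)
  (b*b)+b | ((ab)+b)+ → 27 transitions (6 symbol, 21 ε)
  ((b*b)+b | ((ab)+b)+)b → 29 transitions (7 symbol, 22 ε)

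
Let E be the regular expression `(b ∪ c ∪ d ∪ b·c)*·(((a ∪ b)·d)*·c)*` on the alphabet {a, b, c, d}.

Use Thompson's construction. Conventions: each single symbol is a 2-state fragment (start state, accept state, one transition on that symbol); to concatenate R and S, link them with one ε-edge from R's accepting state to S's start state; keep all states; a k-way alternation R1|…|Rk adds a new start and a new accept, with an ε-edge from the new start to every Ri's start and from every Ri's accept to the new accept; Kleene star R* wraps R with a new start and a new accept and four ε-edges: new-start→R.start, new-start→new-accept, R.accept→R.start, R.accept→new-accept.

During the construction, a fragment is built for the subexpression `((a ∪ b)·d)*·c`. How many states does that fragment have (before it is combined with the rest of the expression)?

12

Fragment for `((a ∪ b)·d)*·c`:
Each of the 4 symbol leaves contributes a 2-state fragment.
  a ∪ b — 6 states
  (a ∪ b)·d — 8 states
  ((a ∪ b)·d)* — 10 states
  ((a ∪ b)·d)*·c — 12 states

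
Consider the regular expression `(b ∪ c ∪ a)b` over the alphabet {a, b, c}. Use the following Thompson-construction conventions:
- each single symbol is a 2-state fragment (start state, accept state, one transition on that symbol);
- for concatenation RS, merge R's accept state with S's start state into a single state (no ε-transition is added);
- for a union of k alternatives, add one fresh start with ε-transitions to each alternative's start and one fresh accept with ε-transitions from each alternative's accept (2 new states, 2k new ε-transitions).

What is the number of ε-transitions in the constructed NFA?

6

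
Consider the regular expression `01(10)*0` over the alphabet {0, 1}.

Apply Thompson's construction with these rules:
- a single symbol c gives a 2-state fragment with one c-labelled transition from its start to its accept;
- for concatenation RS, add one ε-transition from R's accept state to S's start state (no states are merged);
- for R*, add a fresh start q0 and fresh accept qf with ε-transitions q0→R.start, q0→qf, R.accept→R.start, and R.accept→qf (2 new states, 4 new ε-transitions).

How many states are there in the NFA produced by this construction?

Per subexpression:
Each of the 5 symbol leaves contributes a 2-state fragment.
  10 → 4 states
  (10)* → 6 states
  01(10)*0 → 12 states

12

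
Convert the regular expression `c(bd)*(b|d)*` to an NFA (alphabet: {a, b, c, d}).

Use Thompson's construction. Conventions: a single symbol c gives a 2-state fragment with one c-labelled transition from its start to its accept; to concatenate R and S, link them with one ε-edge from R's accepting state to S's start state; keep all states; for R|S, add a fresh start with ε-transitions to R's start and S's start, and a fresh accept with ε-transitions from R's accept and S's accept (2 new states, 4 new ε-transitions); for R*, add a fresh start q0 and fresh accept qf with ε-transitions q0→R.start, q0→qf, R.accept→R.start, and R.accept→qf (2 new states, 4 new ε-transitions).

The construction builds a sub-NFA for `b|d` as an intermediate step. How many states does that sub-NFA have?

6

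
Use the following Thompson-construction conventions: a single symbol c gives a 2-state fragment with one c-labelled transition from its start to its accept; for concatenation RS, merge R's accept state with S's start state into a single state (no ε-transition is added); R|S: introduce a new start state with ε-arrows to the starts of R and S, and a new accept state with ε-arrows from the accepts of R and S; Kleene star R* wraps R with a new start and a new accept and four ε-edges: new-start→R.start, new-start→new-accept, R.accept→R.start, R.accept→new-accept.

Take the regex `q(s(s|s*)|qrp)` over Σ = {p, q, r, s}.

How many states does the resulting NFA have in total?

16

Building bottom-up:
Each of the 7 symbol leaves contributes a 2-state fragment.
  s* : 4 states
  s|s* : 8 states
  s(s|s*) : 9 states
  qrp : 4 states
  s(s|s*)|qrp : 15 states
  q(s(s|s*)|qrp) : 16 states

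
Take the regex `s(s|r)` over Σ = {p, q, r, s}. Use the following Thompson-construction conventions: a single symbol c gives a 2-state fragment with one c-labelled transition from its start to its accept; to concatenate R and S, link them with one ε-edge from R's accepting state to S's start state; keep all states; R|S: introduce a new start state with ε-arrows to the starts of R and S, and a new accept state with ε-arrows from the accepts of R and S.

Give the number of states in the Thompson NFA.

8

Bottom-up over the parse tree:
Each of the 3 symbol leaves contributes a 2-state fragment.
  s|r → 6 states
  s(s|r) → 8 states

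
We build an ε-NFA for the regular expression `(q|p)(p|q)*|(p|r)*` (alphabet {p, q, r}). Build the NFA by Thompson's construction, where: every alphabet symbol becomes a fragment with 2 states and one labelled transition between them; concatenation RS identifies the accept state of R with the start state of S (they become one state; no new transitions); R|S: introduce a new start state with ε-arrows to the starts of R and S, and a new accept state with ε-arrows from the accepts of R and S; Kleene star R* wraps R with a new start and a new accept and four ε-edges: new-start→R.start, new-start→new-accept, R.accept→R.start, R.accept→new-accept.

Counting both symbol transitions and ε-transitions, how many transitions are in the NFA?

By structural recursion:
Each of the 6 symbol leaves contributes 1 transition (1 symbol, 0 ε).
  q|p → 6 transitions (2 symbol, 4 ε)
  p|q → 6 transitions (2 symbol, 4 ε)
  (p|q)* → 10 transitions (2 symbol, 8 ε)
  (q|p)(p|q)* → 16 transitions (4 symbol, 12 ε)
  p|r → 6 transitions (2 symbol, 4 ε)
  (p|r)* → 10 transitions (2 symbol, 8 ε)
  (q|p)(p|q)*|(p|r)* → 30 transitions (6 symbol, 24 ε)

30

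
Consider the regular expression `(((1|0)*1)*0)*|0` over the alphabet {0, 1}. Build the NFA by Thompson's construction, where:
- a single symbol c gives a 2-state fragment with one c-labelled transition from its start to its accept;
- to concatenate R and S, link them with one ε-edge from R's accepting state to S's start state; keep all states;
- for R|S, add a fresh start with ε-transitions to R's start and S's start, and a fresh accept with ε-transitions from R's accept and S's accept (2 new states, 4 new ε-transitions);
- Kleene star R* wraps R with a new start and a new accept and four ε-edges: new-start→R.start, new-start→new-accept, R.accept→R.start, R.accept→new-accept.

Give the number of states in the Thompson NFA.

20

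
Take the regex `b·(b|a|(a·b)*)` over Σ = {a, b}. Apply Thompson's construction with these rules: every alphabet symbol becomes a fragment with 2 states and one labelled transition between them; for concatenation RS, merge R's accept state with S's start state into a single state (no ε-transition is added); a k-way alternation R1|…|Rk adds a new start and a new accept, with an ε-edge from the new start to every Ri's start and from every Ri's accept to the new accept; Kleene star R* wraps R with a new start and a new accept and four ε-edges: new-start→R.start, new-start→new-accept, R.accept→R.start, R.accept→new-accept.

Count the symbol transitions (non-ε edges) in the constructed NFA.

Per subexpression:
Each of the 5 symbol leaves contributes exactly 1 symbol transition.
  a·b — 2 symbol transitions
  (a·b)* — 2 symbol transitions
  b|a|(a·b)* — 4 symbol transitions
  b·(b|a|(a·b)*) — 5 symbol transitions

5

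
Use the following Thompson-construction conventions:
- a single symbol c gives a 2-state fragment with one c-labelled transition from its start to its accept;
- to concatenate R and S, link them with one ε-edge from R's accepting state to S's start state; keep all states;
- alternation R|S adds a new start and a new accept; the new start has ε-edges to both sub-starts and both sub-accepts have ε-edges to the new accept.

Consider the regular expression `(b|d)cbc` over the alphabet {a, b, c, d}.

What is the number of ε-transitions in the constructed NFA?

7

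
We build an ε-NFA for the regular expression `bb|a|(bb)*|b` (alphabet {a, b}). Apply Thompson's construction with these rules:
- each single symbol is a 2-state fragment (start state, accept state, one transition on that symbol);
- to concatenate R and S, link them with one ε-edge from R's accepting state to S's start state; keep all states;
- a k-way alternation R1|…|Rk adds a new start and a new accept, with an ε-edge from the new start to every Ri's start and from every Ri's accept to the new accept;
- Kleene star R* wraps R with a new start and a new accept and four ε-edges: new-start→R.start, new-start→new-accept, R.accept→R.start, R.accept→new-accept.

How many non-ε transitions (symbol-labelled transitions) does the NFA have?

By structural recursion:
Each of the 6 symbol leaves contributes exactly 1 symbol transition.
  bb : 2 symbol transitions
  bb : 2 symbol transitions
  (bb)* : 2 symbol transitions
  bb|a|(bb)*|b : 6 symbol transitions

6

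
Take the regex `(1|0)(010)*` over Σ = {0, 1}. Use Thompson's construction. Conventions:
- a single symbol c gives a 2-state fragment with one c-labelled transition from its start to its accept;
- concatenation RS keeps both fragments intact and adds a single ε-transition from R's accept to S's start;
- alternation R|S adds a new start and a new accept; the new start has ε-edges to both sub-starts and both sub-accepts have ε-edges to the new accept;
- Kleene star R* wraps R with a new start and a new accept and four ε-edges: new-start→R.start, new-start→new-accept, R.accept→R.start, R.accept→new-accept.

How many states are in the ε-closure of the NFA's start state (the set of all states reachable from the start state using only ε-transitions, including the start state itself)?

3

Compute the ε-closure size of each fragment's start state recursively; a symbol fragment's start has no outgoing ε-edge, so its closure is just itself (size 1).
  1|0 — new start ε-reaches every alternative's start; none of them accept ε, so the new accept is not reached: C = 1 + 1 + 1 = 3
  010 — C equals the left operand's closure size = 1 (its accept is not ε-reachable, so the closure stops there)
  (010)* — new start has ε-edges to the inner start and to the new accept, so C = 2 + 1 = 3
  (1|0)(010)* — C equals the left operand's closure size = 3 (its accept is not ε-reachable, so the closure stops there)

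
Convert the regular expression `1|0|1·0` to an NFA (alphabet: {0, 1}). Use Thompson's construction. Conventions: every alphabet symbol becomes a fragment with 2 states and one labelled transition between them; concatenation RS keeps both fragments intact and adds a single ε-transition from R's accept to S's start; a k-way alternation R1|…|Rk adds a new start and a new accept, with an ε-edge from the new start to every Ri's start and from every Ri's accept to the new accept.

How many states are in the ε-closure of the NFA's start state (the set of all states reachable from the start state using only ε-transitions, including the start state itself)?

4

Work bottom-up. For each fragment F, track |ε-closure(F.start)| and whether F's accept lies in that closure (i.e. whether F accepts ε). A single-symbol fragment has closure size 1 and does not accept ε.
  1·0 — C equals the left operand's closure size = 1 (its accept is not ε-reachable, so the closure stops there)
  1|0|1·0 — C = 1 + 1 + 1 + 1 = 4 (the new accept is not ε-reachable since no branch accepts ε)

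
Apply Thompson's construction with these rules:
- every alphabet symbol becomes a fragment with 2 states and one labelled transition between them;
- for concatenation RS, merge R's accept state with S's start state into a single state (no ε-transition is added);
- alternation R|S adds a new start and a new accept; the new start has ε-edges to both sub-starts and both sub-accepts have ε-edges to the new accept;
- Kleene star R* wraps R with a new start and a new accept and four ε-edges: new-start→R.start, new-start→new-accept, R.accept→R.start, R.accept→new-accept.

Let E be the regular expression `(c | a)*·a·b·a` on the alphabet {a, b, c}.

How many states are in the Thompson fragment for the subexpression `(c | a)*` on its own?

Fragment for `(c | a)*`:
Each of the 2 symbol leaves contributes a 2-state fragment.
  c | a = 6 states
  (c | a)* = 8 states

8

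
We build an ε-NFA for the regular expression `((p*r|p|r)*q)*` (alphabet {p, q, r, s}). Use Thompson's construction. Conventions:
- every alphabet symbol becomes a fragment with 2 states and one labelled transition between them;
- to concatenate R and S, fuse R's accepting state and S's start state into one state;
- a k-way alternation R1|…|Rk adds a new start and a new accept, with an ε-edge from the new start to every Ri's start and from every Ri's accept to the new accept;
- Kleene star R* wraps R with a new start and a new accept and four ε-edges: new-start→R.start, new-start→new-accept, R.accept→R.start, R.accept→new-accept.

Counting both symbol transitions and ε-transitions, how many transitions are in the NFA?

23

Recursing over subexpressions:
Each of the 5 symbol leaves contributes 1 transition (1 symbol, 0 ε).
  p* — 5 transitions (1 symbol, 4 ε)
  p*r — 6 transitions (2 symbol, 4 ε)
  p*r|p|r — 14 transitions (4 symbol, 10 ε)
  (p*r|p|r)* — 18 transitions (4 symbol, 14 ε)
  (p*r|p|r)*q — 19 transitions (5 symbol, 14 ε)
  ((p*r|p|r)*q)* — 23 transitions (5 symbol, 18 ε)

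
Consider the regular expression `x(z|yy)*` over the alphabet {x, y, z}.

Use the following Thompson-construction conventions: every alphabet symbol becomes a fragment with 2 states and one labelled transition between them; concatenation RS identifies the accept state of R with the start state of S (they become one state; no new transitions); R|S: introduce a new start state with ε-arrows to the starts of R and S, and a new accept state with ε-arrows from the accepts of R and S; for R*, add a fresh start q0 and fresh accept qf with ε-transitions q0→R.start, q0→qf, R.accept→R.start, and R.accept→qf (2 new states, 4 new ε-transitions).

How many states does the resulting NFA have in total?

By structural recursion:
Each of the 4 symbol leaves contributes a 2-state fragment.
  yy → 3 states
  z|yy → 7 states
  (z|yy)* → 9 states
  x(z|yy)* → 10 states

10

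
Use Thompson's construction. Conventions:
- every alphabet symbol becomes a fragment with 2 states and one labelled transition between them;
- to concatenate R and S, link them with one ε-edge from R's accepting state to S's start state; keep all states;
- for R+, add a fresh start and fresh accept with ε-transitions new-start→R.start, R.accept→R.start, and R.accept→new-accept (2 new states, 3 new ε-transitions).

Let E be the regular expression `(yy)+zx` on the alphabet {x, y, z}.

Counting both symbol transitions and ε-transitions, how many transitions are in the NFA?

10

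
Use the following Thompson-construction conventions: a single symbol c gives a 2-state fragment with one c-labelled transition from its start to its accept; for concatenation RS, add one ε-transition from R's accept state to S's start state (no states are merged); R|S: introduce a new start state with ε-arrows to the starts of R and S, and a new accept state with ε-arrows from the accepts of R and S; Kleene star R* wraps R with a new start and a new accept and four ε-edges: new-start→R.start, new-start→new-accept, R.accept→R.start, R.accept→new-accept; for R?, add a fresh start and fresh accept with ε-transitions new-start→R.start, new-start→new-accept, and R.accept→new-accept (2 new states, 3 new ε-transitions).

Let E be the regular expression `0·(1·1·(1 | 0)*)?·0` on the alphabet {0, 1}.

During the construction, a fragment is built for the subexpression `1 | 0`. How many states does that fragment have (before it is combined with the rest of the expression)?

6

Fragment for `1 | 0`:
Each of the 2 symbol leaves contributes a 2-state fragment.
  1 | 0 → 6 states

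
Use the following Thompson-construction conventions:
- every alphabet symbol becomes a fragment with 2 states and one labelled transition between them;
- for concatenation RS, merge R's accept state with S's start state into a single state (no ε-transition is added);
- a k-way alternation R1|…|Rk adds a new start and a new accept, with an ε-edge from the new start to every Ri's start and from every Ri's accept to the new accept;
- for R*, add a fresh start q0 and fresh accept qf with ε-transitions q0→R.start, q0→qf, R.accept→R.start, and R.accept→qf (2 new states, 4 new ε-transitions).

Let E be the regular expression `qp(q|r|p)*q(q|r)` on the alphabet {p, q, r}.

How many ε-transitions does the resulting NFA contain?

Bottom-up over the parse tree:
Each of the 8 symbol leaves contributes 0 ε-transitions.
  q|r|p → 6 ε-transitions
  (q|r|p)* → 10 ε-transitions
  q|r → 4 ε-transitions
  qp(q|r|p)*q(q|r) → 14 ε-transitions

14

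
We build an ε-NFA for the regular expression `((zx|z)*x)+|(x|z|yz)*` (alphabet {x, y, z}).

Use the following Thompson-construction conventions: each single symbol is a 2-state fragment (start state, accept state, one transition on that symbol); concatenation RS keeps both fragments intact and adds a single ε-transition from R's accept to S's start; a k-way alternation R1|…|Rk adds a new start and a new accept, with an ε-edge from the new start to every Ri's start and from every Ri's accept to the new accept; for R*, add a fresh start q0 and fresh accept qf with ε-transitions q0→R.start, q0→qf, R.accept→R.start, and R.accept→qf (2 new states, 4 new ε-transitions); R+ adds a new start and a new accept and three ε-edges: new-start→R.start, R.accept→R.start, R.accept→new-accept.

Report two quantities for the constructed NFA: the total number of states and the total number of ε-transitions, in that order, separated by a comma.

Recursing over subexpressions:
Each of the 8 symbol leaves contributes 2 states and 0 ε-transitions.
  zx → 4 states, 1 ε-transition
  zx|z → 8 states, 5 ε-transitions
  (zx|z)* → 10 states, 9 ε-transitions
  (zx|z)*x → 12 states, 10 ε-transitions
  ((zx|z)*x)+ → 14 states, 13 ε-transitions
  yz → 4 states, 1 ε-transition
  x|z|yz → 10 states, 7 ε-transitions
  (x|z|yz)* → 12 states, 11 ε-transitions
  ((zx|z)*x)+|(x|z|yz)* → 28 states, 28 ε-transitions

28, 28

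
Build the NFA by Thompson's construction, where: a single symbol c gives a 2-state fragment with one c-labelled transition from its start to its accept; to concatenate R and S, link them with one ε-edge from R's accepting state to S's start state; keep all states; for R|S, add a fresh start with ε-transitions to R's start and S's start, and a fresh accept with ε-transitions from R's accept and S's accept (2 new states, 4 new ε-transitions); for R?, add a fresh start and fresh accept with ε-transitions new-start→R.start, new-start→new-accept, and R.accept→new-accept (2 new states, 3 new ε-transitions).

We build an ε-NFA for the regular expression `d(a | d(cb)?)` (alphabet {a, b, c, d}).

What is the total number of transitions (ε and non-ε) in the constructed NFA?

15

By structural recursion:
Each of the 5 symbol leaves contributes 1 transition (1 symbol, 0 ε).
  cb — 3 transitions (2 symbol, 1 ε)
  (cb)? — 6 transitions (2 symbol, 4 ε)
  d(cb)? — 8 transitions (3 symbol, 5 ε)
  a | d(cb)? — 13 transitions (4 symbol, 9 ε)
  d(a | d(cb)?) — 15 transitions (5 symbol, 10 ε)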